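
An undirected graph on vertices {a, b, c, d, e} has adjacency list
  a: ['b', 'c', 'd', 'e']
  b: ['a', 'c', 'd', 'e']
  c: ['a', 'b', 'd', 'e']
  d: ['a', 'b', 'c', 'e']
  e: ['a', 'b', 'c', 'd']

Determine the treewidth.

A width-4 tree decomposition is:
Bags: B1 = {a, b, c, d, e}
Tree: (single bag)
With just one bag of size 5, the width is 5 − 1 = 4, so tw(G) ≤ 4. On the other hand G contains the 5-clique {a, b, c, d, e}. A clique must lie in a single bag of any decomposition, so no decomposition can have width below 4. Combining the bounds, tw(G) = 4.

4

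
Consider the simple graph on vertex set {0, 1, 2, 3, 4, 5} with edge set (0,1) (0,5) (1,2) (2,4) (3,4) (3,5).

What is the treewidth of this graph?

A width-2 tree decomposition is:
Bags: B1 = {1, 2, 4}  B2 = {1, 3, 4}  B3 = {1, 3, 5}  B4 = {0, 1, 5}
Tree: B1–B2, B2–B3, B3–B4
The largest bag has 3 vertices, giving width 2; this decomposition certifies tw(G) ≤ 2. Since 1–2–4–3–5–0–1 is a cycle in G, G is not acyclic. Forests are exactly the graphs of treewidth ≤ 1, so tw(G) ≥ 2. Therefore the treewidth is 2.

2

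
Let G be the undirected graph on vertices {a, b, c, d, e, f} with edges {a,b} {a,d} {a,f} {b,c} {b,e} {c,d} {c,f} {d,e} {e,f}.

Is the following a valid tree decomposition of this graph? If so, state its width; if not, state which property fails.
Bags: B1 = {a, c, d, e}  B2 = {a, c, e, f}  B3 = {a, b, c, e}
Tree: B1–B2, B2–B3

Checking the three conditions: (i) the bags cover all of {a, b, c, d, e, f}; (ii) for each edge, some bag contains both endpoints; (iii) the bags containing any fixed vertex form a subtree. All hold, so the decomposition is valid with width 4 − 1 = 3.

Yes; width 3.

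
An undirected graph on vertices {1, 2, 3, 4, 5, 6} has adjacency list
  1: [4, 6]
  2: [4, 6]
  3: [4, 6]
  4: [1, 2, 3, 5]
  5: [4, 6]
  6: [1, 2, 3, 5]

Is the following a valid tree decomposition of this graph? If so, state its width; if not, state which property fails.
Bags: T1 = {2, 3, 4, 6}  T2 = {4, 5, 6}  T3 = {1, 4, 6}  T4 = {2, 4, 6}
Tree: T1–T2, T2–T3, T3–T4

A tree decomposition must satisfy three properties: every vertex lies in some bag; for every edge, both endpoints lie together in some bag; and for every vertex, the bags containing it form a connected subtree. Here bags containing vertex 2 are not connected in the tree, so the decomposition is invalid.

No — bags containing vertex 2 are not connected in the tree.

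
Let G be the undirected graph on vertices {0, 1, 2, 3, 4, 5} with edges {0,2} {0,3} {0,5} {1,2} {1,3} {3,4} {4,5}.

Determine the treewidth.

A width-2 tree decomposition is:
Bags: B1 = {0, 1, 2}  B2 = {0, 1, 3}  B3 = {0, 3, 5}  B4 = {3, 4, 5}
Tree: B1–B2, B2–B3, B3–B4
Each bag holds 3 vertices, so the decomposition has width 2, which upper-bounds the treewidth. For the lower bound, G contains the cycle 2–1–3–0–2, so G is not a forest; only forests have treewidth ≤ 1, hence tw(G) ≥ 2. Combining the bounds, tw(G) = 2.

2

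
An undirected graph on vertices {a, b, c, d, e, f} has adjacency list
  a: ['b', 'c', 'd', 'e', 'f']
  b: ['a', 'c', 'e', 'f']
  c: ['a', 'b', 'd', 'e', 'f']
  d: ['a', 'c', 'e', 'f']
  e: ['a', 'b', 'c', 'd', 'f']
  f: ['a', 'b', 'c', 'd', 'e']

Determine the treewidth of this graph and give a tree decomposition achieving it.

Every bag has size at most 5, so the width is 5 − 1 = 4 and tw(G) ≤ 4. On the other hand G contains the 5-clique {a, c, d, e, f}. A clique must lie in a single bag of any decomposition, so no decomposition can have width below 4. The upper and lower bounds meet at 4, so that is the treewidth.

Treewidth 4.
One optimal decomposition is:
Bags: B1 = {a, b, c, e, f}  B2 = {a, c, d, e, f}
Tree: B1–B2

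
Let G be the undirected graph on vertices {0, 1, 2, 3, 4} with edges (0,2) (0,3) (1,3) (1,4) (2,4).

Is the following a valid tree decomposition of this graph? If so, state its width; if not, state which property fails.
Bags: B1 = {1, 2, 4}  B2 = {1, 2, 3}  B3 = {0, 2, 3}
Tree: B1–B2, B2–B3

Yes; width 2.

Vertex coverage: the bags together contain {0, 1, 2, 3, 4}, the full vertex set. Edge coverage: each edge of G has both endpoints in at least one bag. Running intersection: for every vertex, the bags containing it form a connected subtree. All three properties hold, so this is a valid tree decomposition of width max|bag| − 1 = 2, and hence tw(G) ≤ 2.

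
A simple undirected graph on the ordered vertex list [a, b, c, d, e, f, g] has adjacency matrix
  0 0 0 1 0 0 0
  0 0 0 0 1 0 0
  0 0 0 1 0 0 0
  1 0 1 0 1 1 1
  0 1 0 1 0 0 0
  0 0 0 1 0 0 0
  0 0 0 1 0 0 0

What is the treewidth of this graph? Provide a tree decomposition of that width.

The largest bag has 2 vertices, giving width 1; this decomposition certifies tw(G) ≤ 1. G has an edge, so its treewidth is at least 1. Combining the bounds, tw(G) = 1.

Treewidth 1.
One optimal decomposition is:
Bags: B1 = {a, d}  B2 = {c, d}  B3 = {d, e}  B4 = {b, e}  B5 = {d, g}  B6 = {d, f}
Tree: B1–B2, B2–B3, B3–B4, B3–B5, B5–B6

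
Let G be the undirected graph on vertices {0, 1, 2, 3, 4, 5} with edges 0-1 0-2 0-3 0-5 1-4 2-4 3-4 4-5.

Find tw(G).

A width-2 tree decomposition is:
Bags: B1 = {0, 4, 5}  B2 = {0, 3, 4}  B3 = {0, 2, 4}  B4 = {0, 1, 4}
Tree: B1–B2, B2–B3, B3–B4
The largest bag has 3 vertices, giving width 2; this decomposition certifies tw(G) ≤ 2. For the lower bound, G contains the cycle 5–4–3–0–5, so G is not a forest; only forests have treewidth ≤ 1, hence tw(G) ≥ 2. Therefore the treewidth is 2.

2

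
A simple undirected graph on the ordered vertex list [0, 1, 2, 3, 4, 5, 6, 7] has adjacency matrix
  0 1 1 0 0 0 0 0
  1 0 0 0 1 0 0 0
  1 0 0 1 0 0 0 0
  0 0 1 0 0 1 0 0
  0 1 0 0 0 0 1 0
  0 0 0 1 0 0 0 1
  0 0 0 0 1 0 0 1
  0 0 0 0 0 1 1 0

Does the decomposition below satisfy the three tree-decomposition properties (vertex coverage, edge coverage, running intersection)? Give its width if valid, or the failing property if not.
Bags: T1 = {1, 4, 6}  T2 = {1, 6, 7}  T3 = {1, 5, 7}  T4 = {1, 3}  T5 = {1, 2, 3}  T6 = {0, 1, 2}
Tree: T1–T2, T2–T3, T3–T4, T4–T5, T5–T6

A tree decomposition must satisfy three properties: every vertex lies in some bag; for every edge, both endpoints lie together in some bag; and for every vertex, the bags containing it form a connected subtree. Here edge (5,3) lies in no bag, so the decomposition is invalid.

No — edge (5,3) lies in no bag.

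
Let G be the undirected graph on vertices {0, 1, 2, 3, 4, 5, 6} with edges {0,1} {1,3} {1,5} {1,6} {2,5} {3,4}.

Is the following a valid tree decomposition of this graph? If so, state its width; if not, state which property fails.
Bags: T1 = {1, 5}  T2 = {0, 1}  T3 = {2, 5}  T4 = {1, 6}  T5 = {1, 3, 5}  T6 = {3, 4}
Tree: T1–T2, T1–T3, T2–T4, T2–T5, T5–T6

A tree decomposition must satisfy three properties: every vertex lies in some bag; for every edge, both endpoints lie together in some bag; and for every vertex, the bags containing it form a connected subtree. Here bags containing vertex 5 are not connected in the tree, so the decomposition is invalid.

No — bags containing vertex 5 are not connected in the tree.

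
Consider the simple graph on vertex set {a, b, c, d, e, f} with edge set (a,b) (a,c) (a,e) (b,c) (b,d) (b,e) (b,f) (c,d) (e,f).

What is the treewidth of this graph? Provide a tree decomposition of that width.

Treewidth 2.
One optimal decomposition is:
Bags: B1 = {a, b, c}  B2 = {a, b, e}  B3 = {b, c, d}  B4 = {b, e, f}
Tree: B1–B2, B1–B3, B2–B4

Every bag has size at most 3, so the width is 3 − 1 = 2 and tw(G) ≤ 2. On the other hand G contains the 3-clique {b, e, f}. A clique must lie in a single bag of any decomposition, so no decomposition can have width below 2. Therefore the treewidth is 2.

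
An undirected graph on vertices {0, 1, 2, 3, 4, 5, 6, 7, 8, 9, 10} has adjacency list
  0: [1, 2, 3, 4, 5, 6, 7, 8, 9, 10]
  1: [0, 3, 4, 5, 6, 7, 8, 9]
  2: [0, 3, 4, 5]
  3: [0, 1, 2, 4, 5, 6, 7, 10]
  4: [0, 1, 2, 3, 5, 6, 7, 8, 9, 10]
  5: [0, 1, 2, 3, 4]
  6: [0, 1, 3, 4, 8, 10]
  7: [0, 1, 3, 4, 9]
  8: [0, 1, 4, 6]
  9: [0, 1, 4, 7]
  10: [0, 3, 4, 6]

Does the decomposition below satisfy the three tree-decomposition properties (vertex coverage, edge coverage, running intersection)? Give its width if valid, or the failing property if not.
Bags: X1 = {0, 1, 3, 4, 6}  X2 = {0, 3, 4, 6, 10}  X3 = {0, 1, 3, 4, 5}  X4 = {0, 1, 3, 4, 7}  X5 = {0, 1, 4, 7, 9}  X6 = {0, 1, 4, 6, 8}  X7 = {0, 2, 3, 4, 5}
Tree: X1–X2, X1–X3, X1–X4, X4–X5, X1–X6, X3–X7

Yes; width 4.

Checking the three conditions: (i) the bags cover all of {0, 1, 2, 3, 4, 5, 6, 7, 8, 9, 10}; (ii) for each edge, some bag contains both endpoints; (iii) the bags containing any fixed vertex form a subtree. All hold, so the decomposition is valid with width 5 − 1 = 4.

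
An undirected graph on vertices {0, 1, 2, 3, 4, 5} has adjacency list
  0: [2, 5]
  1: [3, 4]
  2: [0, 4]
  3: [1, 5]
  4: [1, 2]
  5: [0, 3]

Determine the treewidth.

A width-2 tree decomposition is:
Bags: B1 = {1, 3, 5}  B2 = {1, 4, 5}  B3 = {2, 4, 5}  B4 = {0, 2, 5}
Tree: B1–B2, B2–B3, B3–B4
Every bag has size at most 3, so the width is 3 − 1 = 2 and tw(G) ≤ 2. Since 5–3–1–4–2–0–5 is a cycle in G, G is not acyclic. Forests are exactly the graphs of treewidth ≤ 1, so tw(G) ≥ 2. The upper and lower bounds meet at 2, so that is the treewidth.

2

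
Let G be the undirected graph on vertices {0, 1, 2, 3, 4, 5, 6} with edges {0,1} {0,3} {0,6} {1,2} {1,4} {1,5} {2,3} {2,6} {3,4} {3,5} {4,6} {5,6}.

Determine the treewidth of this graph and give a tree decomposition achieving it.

Treewidth 3.
Bags: B1 = {0, 1, 3, 6}  B2 = {1, 2, 3, 6}  B3 = {1, 3, 5, 6}  B4 = {1, 3, 4, 6}
Tree: B1–B2, B2–B3, B3–B4

Each bag holds 4 vertices, so the decomposition has width 3, which upper-bounds the treewidth. For the lower bound: the 4 vertex sets {0,6}, {2,3}, {1}, {5} are disjoint, each induces a connected subgraph, and every pair is joined by at least one edge of G. Contracting each set to a single vertex therefore yields K_{4} as a minor, and since treewidth is minor-monotone, tw(G) ≥ tw(K_{4}) = 3. Combining the bounds, tw(G) = 3.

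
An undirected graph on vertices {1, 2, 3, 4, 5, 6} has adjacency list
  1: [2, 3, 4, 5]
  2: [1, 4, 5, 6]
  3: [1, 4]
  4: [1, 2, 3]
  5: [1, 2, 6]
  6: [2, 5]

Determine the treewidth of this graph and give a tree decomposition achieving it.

Treewidth 2.
One optimal decomposition is:
Bags: B1 = {1, 2, 5}  B2 = {2, 5, 6}  B3 = {1, 2, 4}  B4 = {1, 3, 4}
Tree: B1–B2, B1–B3, B3–B4

Every bag has size at most 3, so the width is 3 − 1 = 2 and tw(G) ≤ 2. On the other hand G contains the 3-clique {1, 2, 4}. A clique must lie in a single bag of any decomposition, so no decomposition can have width below 2. The upper and lower bounds meet at 2, so that is the treewidth.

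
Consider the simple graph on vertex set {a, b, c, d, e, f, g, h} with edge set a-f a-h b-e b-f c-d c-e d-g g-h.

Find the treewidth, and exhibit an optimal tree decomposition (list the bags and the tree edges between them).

The largest bag has 3 vertices, giving width 2; this decomposition certifies tw(G) ≤ 2. For the lower bound, G contains the cycle d–c–e–b–f–a–h–g–d, so G is not a forest; only forests have treewidth ≤ 1, hence tw(G) ≥ 2. Hence tw(G) = 2 exactly.

Treewidth 2.
Bags: B1 = {c, d, e}  B2 = {b, d, e}  B3 = {b, d, f}  B4 = {a, d, f}  B5 = {a, d, h}  B6 = {d, g, h}
Tree: B1–B2, B2–B3, B3–B4, B4–B5, B5–B6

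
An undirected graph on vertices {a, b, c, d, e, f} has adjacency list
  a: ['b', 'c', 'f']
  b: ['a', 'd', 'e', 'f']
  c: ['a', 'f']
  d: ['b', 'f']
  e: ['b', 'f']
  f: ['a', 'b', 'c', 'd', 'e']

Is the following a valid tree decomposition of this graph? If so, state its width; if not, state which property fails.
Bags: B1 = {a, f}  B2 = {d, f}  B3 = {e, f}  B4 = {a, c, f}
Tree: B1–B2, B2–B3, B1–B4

A tree decomposition must satisfy three properties: every vertex lies in some bag; for every edge, both endpoints lie together in some bag; and for every vertex, the bags containing it form a connected subtree. Here vertex b appears in no bag, so the decomposition is invalid.

No — vertex b appears in no bag.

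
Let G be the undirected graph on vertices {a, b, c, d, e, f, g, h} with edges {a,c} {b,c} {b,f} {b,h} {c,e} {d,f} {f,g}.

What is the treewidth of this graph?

A width-1 tree decomposition is:
Bags: B1 = {b, f}  B2 = {b, c}  B3 = {a, c}  B4 = {b, h}  B5 = {f, g}  B6 = {d, f}  B7 = {c, e}
Tree: B1–B2, B2–B3, B1–B4, B1–B5, B1–B6, B2–B7
Each bag holds 2 vertices, so the decomposition has width 1, which upper-bounds the treewidth. Any graph with an edge has treewidth ≥ 1, and G has the edge b–f. Hence tw(G) = 1 exactly.

1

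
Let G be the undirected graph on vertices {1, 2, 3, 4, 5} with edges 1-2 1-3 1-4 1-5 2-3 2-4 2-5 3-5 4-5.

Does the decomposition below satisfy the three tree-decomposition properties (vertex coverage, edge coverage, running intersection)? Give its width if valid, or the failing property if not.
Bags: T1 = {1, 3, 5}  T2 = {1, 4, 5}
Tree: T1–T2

A tree decomposition must satisfy three properties: every vertex lies in some bag; for every edge, both endpoints lie together in some bag; and for every vertex, the bags containing it form a connected subtree. Here vertex 2 appears in no bag, so the decomposition is invalid.

No — vertex 2 appears in no bag.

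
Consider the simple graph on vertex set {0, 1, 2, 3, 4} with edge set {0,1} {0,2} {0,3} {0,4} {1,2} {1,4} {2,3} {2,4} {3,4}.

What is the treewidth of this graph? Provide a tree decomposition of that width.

Treewidth 3.
One optimal decomposition is:
Bags: B1 = {0, 1, 2, 4}  B2 = {0, 2, 3, 4}
Tree: B1–B2

Each bag holds 4 vertices, so the decomposition has width 3, which upper-bounds the treewidth. Conversely, {0, 1, 2, 4} is a clique of size 4, and the vertices of any clique must share a bag in every tree decomposition; so some bag has ≥ 4 vertices and tw(G) ≥ 3. Hence tw(G) = 3 exactly.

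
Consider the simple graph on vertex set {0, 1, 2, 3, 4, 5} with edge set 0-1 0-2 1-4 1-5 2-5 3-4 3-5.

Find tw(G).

A width-2 tree decomposition is:
Bags: B1 = {3, 4, 5}  B2 = {1, 4, 5}  B3 = {1, 2, 5}  B4 = {0, 1, 2}
Tree: B1–B2, B2–B3, B3–B4
Every bag has size at most 3, so the width is 3 − 1 = 2 and tw(G) ≤ 2. For the lower bound, G contains the cycle 3–4–1–5–3, so G is not a forest; only forests have treewidth ≤ 1, hence tw(G) ≥ 2. The upper and lower bounds meet at 2, so that is the treewidth.

2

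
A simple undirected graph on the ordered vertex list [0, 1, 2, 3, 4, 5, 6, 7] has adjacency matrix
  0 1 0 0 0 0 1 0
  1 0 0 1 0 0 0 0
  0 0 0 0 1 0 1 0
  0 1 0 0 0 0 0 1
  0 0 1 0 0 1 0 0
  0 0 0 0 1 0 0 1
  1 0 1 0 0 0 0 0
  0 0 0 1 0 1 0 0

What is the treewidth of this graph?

A width-2 tree decomposition is:
Bags: B1 = {4, 5, 7}  B2 = {2, 4, 7}  B3 = {2, 6, 7}  B4 = {0, 6, 7}  B5 = {0, 1, 7}  B6 = {1, 3, 7}
Tree: B1–B2, B2–B3, B3–B4, B4–B5, B5–B6
Every bag has size at most 3, so the width is 3 − 1 = 2 and tw(G) ≤ 2. Since 7–5–4–2–6–0–1–3–7 is a cycle in G, G is not acyclic. Forests are exactly the graphs of treewidth ≤ 1, so tw(G) ≥ 2. The upper and lower bounds meet at 2, so that is the treewidth.

2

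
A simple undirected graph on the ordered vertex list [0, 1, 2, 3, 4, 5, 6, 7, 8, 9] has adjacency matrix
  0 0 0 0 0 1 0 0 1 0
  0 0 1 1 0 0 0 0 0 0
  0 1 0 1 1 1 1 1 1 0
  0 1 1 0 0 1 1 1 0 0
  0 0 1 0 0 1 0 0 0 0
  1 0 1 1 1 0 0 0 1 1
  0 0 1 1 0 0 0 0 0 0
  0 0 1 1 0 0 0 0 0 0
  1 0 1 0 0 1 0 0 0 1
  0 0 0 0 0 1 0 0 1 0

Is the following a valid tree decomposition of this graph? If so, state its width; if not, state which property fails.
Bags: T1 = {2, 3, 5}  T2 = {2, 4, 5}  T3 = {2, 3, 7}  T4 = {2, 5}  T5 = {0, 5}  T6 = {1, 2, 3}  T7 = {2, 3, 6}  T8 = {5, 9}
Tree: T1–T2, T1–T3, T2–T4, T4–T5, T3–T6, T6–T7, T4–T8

A tree decomposition must satisfy three properties: every vertex lies in some bag; for every edge, both endpoints lie together in some bag; and for every vertex, the bags containing it form a connected subtree. Here vertex 8 appears in no bag, so the decomposition is invalid.

No — vertex 8 appears in no bag.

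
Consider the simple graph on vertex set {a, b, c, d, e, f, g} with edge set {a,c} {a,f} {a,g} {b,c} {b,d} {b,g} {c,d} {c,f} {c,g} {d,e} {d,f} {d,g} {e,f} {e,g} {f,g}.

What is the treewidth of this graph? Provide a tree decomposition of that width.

Each bag holds 4 vertices, so the decomposition has width 3, which upper-bounds the treewidth. For the lower bound, the 4 vertices {d, e, f, g} are pairwise adjacent, and any tree decomposition puts a clique entirely inside one bag — forcing width ≥ 3. Therefore the treewidth is 3.

Treewidth 3.
One such decomposition:
Bags: B1 = {a, c, f, g}  B2 = {c, d, f, g}  B3 = {b, c, d, g}  B4 = {d, e, f, g}
Tree: B1–B2, B2–B3, B2–B4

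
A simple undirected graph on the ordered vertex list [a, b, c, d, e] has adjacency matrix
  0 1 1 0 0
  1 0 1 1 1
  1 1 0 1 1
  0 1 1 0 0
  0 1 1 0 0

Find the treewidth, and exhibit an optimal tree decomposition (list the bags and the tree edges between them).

Treewidth 2.
One optimal decomposition is:
Bags: B1 = {b, c, e}  B2 = {a, b, c}  B3 = {b, c, d}
Tree: B1–B2, B1–B3

Each bag holds 3 vertices, so the decomposition has width 2, which upper-bounds the treewidth. Conversely, {b, c, d} is a clique of size 3, and the vertices of any clique must share a bag in every tree decomposition; so some bag has ≥ 3 vertices and tw(G) ≥ 2. The upper and lower bounds meet at 2, so that is the treewidth.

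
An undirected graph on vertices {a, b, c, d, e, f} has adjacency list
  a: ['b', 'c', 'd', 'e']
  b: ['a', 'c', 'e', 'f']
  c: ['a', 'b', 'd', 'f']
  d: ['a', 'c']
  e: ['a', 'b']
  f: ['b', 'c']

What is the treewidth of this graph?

A width-2 tree decomposition is:
Bags: B1 = {a, b, c}  B2 = {b, c, f}  B3 = {a, b, e}  B4 = {a, c, d}
Tree: B1–B2, B1–B3, B1–B4
The largest bag has 3 vertices, giving width 2; this decomposition certifies tw(G) ≤ 2. On the other hand G contains the 3-clique {a, b, e}. A clique must lie in a single bag of any decomposition, so no decomposition can have width below 2. Hence tw(G) = 2 exactly.

2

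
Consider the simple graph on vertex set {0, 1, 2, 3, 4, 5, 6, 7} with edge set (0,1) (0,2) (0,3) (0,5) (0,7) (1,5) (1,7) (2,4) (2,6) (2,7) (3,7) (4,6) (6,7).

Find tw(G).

A width-2 tree decomposition is:
Bags: B1 = {0, 2, 7}  B2 = {0, 1, 7}  B3 = {0, 3, 7}  B4 = {2, 6, 7}  B5 = {0, 1, 5}  B6 = {2, 4, 6}
Tree: B1–B2, B2–B3, B1–B4, B2–B5, B4–B6
Each bag holds 3 vertices, so the decomposition has width 2, which upper-bounds the treewidth. Conversely, {0, 1, 5} is a clique of size 3, and the vertices of any clique must share a bag in every tree decomposition; so some bag has ≥ 3 vertices and tw(G) ≥ 2. Hence tw(G) = 2 exactly.

2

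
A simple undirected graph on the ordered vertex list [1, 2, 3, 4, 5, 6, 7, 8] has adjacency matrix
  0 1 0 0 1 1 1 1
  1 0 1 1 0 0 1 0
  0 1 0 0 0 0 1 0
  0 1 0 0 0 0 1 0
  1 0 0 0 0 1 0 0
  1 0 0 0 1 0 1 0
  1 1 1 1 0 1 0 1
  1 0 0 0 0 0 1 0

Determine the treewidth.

2

A width-2 tree decomposition is:
Bags: B1 = {1, 7, 8}  B2 = {1, 6, 7}  B3 = {1, 2, 7}  B4 = {2, 3, 7}  B5 = {1, 5, 6}  B6 = {2, 4, 7}
Tree: B1–B2, B1–B3, B3–B4, B2–B5, B3–B6
Every bag has size at most 3, so the width is 3 − 1 = 2 and tw(G) ≤ 2. Conversely, {1, 5, 6} is a clique of size 3, and the vertices of any clique must share a bag in every tree decomposition; so some bag has ≥ 3 vertices and tw(G) ≥ 2. Hence tw(G) = 2 exactly.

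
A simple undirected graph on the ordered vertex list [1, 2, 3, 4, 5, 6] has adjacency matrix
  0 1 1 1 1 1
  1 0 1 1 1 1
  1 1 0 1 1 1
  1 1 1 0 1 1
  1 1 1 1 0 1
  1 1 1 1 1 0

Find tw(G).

A width-5 tree decomposition is:
Bags: B1 = {1, 2, 3, 4, 5, 6}
Tree: (single bag)
A single bag containing all 6 vertices is trivially a valid decomposition of width 5. For the lower bound, the 6 vertices {1, 2, 3, 4, 5, 6} are pairwise adjacent, and any tree decomposition puts a clique entirely inside one bag — forcing width ≥ 5. Combining the bounds, tw(G) = 5.

5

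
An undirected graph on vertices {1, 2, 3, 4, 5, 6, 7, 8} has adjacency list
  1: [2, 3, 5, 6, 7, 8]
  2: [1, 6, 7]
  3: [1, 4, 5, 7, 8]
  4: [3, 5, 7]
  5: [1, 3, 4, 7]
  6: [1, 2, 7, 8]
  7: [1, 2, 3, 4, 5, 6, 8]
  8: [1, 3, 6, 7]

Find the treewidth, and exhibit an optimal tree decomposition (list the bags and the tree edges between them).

Treewidth 3.
Bags: B1 = {3, 4, 5, 7}  B2 = {1, 3, 5, 7}  B3 = {1, 3, 7, 8}  B4 = {1, 6, 7, 8}  B5 = {1, 2, 6, 7}
Tree: B1–B2, B2–B3, B3–B4, B4–B5

The largest bag has 4 vertices, giving width 3; this decomposition certifies tw(G) ≤ 3. On the other hand G contains the 4-clique {1, 2, 6, 7}. A clique must lie in a single bag of any decomposition, so no decomposition can have width below 3. Therefore the treewidth is 3.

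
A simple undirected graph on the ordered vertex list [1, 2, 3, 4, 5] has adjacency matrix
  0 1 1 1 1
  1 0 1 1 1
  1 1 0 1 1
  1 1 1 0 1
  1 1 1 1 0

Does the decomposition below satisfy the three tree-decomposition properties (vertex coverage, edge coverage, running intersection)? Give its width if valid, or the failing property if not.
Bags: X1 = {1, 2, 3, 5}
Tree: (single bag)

A tree decomposition must satisfy three properties: every vertex lies in some bag; for every edge, both endpoints lie together in some bag; and for every vertex, the bags containing it form a connected subtree. Here vertex 4 appears in no bag, so the decomposition is invalid.

No — vertex 4 appears in no bag.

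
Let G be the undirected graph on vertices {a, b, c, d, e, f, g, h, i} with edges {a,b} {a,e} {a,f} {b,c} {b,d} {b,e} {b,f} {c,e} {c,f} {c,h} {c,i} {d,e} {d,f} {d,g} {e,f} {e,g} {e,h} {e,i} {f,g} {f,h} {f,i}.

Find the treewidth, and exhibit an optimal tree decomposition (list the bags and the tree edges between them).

The largest bag has 4 vertices, giving width 3; this decomposition certifies tw(G) ≤ 3. On the other hand G contains the 4-clique {d, e, f, g}. A clique must lie in a single bag of any decomposition, so no decomposition can have width below 3. Hence tw(G) = 3 exactly.

Treewidth 3.
Bags: B1 = {b, c, e, f}  B2 = {a, b, e, f}  B3 = {b, d, e, f}  B4 = {d, e, f, g}  B5 = {c, e, f, i}  B6 = {c, e, f, h}
Tree: B1–B2, B2–B3, B3–B4, B1–B5, B5–B6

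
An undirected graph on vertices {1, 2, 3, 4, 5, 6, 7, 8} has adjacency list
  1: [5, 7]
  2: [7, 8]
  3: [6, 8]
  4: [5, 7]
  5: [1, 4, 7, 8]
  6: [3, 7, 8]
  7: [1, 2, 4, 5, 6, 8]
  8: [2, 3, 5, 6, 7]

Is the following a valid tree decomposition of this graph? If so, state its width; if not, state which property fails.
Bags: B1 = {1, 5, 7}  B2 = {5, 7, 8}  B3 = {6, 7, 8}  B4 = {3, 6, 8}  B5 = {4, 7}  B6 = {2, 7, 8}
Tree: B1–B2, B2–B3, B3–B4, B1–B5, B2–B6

No — edge (5,4) lies in no bag.

A tree decomposition must satisfy three properties: every vertex lies in some bag; for every edge, both endpoints lie together in some bag; and for every vertex, the bags containing it form a connected subtree. Here edge (5,4) lies in no bag, so the decomposition is invalid.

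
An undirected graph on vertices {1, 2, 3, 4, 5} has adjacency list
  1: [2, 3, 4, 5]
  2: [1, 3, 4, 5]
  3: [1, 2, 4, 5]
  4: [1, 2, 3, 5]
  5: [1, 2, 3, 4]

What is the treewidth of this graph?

4

A width-4 tree decomposition is:
Bags: B1 = {1, 2, 3, 4, 5}
Tree: (single bag)
A single bag containing all 5 vertices is trivially a valid decomposition of width 4. For the lower bound, the 5 vertices {1, 2, 3, 4, 5} are pairwise adjacent, and any tree decomposition puts a clique entirely inside one bag — forcing width ≥ 4. Hence tw(G) = 4 exactly.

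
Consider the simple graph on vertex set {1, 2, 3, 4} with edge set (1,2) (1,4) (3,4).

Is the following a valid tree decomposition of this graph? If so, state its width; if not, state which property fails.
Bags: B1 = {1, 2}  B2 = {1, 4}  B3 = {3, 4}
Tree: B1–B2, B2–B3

Yes; width 1.

Checking the three conditions: (i) the bags cover all of {1, 2, 3, 4}; (ii) for each edge, some bag contains both endpoints; (iii) the bags containing any fixed vertex form a subtree. All hold, so the decomposition is valid with width 2 − 1 = 1.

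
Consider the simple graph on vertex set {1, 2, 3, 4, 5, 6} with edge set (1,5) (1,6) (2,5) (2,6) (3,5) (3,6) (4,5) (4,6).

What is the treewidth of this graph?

2

A width-2 tree decomposition is:
Bags: B1 = {3, 5, 6}  B2 = {2, 5, 6}  B3 = {1, 5, 6}  B4 = {4, 5, 6}
Tree: B1–B2, B2–B3, B3–B4
Each bag holds 3 vertices, so the decomposition has width 2, which upper-bounds the treewidth. For the lower bound, G contains the cycle 3–6–2–5–3, so G is not a forest; only forests have treewidth ≤ 1, hence tw(G) ≥ 2. The upper and lower bounds meet at 2, so that is the treewidth.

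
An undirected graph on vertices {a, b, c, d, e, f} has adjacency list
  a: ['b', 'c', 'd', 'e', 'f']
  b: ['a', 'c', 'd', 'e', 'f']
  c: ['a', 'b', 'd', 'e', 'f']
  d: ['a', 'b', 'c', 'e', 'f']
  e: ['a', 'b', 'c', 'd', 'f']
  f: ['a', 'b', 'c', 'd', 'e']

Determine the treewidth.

A width-5 tree decomposition is:
Bags: B1 = {a, b, c, d, e, f}
Tree: (single bag)
A single bag containing all 6 vertices is trivially a valid decomposition of width 5. For the lower bound, the 6 vertices {a, b, c, d, e, f} are pairwise adjacent, and any tree decomposition puts a clique entirely inside one bag — forcing width ≥ 5. Combining the bounds, tw(G) = 5.

5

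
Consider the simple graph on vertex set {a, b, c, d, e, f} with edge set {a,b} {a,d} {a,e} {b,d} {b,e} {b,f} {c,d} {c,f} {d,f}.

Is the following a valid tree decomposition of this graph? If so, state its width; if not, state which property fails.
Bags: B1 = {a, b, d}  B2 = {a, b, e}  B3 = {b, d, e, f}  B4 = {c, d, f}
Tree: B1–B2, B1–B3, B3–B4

No — bags containing vertex e are not connected in the tree.

A tree decomposition must satisfy three properties: every vertex lies in some bag; for every edge, both endpoints lie together in some bag; and for every vertex, the bags containing it form a connected subtree. Here bags containing vertex e are not connected in the tree, so the decomposition is invalid.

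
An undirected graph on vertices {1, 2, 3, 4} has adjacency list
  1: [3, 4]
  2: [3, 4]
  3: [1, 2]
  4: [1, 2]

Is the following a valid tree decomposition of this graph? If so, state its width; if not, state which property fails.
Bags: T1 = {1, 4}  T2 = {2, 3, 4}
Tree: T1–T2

A tree decomposition must satisfy three properties: every vertex lies in some bag; for every edge, both endpoints lie together in some bag; and for every vertex, the bags containing it form a connected subtree. Here edge (3,1) lies in no bag, so the decomposition is invalid.

No — edge (3,1) lies in no bag.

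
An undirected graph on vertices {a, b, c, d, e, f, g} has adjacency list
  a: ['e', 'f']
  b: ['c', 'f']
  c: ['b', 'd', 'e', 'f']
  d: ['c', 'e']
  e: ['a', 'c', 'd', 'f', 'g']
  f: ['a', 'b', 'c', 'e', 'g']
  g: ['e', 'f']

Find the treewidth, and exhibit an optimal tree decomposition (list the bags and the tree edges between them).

Treewidth 2.
One optimal decomposition is:
Bags: B1 = {c, d, e}  B2 = {c, e, f}  B3 = {b, c, f}  B4 = {a, e, f}  B5 = {e, f, g}
Tree: B1–B2, B2–B3, B2–B4, B2–B5

The largest bag has 3 vertices, giving width 2; this decomposition certifies tw(G) ≤ 2. On the other hand G contains the 3-clique {c, d, e}. A clique must lie in a single bag of any decomposition, so no decomposition can have width below 2. Combining the bounds, tw(G) = 2.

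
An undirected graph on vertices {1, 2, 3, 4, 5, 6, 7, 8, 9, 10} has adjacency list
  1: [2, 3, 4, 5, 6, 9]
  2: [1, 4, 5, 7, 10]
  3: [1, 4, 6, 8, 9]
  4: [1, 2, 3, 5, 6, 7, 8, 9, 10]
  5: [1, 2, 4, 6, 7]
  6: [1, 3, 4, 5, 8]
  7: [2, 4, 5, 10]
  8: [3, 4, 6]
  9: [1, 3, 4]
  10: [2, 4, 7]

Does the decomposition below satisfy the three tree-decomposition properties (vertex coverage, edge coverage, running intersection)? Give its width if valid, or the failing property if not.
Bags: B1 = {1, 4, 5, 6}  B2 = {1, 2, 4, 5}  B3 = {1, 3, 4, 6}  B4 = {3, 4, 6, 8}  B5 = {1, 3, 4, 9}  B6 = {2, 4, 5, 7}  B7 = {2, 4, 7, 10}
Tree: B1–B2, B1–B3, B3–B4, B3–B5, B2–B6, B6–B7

Checking the three conditions: (i) the bags cover all of {1, 2, 3, 4, 5, 6, 7, 8, 9, 10}; (ii) for each edge, some bag contains both endpoints; (iii) the bags containing any fixed vertex form a subtree. All hold, so the decomposition is valid with width 4 − 1 = 3.

Yes; width 3.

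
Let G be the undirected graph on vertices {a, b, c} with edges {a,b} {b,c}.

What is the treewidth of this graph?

A width-1 tree decomposition is:
Bags: B1 = {a, b}  B2 = {b, c}
Tree: B1–B2
Every bag has size at most 2, so the width is 2 − 1 = 1 and tw(G) ≤ 1. Any graph with an edge has treewidth ≥ 1, and G has the edge b–a. The upper and lower bounds meet at 1, so that is the treewidth.

1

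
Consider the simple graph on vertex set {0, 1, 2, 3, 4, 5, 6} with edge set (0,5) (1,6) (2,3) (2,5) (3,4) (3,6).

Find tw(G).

1

A width-1 tree decomposition is:
Bags: B1 = {3, 6}  B2 = {1, 6}  B3 = {3, 4}  B4 = {2, 3}  B5 = {2, 5}  B6 = {0, 5}
Tree: B1–B2, B1–B3, B1–B4, B4–B5, B5–B6
Each bag holds 2 vertices, so the decomposition has width 1, which upper-bounds the treewidth. Any graph with an edge has treewidth ≥ 1, and G has the edge 3–6. The upper and lower bounds meet at 1, so that is the treewidth.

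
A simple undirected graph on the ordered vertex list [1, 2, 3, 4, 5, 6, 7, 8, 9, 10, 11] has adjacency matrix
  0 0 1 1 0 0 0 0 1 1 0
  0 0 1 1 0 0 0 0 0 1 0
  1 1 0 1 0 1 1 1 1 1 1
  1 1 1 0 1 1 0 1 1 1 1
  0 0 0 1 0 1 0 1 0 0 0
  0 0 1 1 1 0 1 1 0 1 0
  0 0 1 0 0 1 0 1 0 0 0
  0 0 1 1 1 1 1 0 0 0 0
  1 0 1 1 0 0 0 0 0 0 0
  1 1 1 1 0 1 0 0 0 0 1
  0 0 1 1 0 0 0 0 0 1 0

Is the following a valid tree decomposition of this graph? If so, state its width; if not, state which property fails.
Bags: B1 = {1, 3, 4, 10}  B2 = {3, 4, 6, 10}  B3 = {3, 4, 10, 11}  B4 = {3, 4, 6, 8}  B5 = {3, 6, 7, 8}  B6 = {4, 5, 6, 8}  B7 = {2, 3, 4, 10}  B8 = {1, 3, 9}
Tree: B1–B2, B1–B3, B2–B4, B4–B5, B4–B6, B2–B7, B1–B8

No — edge (4,9) lies in no bag.

A tree decomposition must satisfy three properties: every vertex lies in some bag; for every edge, both endpoints lie together in some bag; and for every vertex, the bags containing it form a connected subtree. Here edge (4,9) lies in no bag, so the decomposition is invalid.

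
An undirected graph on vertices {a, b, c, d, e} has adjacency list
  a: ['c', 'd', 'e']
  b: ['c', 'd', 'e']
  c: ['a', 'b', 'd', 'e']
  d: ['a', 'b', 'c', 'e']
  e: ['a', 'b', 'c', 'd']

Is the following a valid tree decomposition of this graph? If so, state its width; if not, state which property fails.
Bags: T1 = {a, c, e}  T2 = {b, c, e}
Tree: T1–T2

A tree decomposition must satisfy three properties: every vertex lies in some bag; for every edge, both endpoints lie together in some bag; and for every vertex, the bags containing it form a connected subtree. Here vertex d appears in no bag, so the decomposition is invalid.

No — vertex d appears in no bag.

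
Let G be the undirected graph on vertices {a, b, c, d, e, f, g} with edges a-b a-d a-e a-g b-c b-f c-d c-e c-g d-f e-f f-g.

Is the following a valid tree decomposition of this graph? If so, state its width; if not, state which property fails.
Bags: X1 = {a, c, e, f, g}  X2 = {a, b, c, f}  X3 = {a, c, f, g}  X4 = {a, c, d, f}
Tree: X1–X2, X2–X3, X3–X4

A tree decomposition must satisfy three properties: every vertex lies in some bag; for every edge, both endpoints lie together in some bag; and for every vertex, the bags containing it form a connected subtree. Here bags containing vertex g are not connected in the tree, so the decomposition is invalid.

No — bags containing vertex g are not connected in the tree.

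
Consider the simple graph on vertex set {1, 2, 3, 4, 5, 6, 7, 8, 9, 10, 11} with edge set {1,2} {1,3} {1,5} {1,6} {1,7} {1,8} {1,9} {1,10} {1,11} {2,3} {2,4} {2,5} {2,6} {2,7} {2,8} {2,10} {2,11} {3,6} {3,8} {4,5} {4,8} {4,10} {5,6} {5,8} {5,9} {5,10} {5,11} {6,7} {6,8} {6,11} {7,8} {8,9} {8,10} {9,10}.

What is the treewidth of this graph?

4

A width-4 tree decomposition is:
Bags: B1 = {1, 2, 5, 6, 11}  B2 = {1, 2, 5, 6, 8}  B3 = {1, 2, 3, 6, 8}  B4 = {1, 2, 5, 8, 10}  B5 = {2, 4, 5, 8, 10}  B6 = {1, 2, 6, 7, 8}  B7 = {1, 5, 8, 9, 10}
Tree: B1–B2, B2–B3, B2–B4, B4–B5, B2–B6, B4–B7
Each bag holds 5 vertices, so the decomposition has width 4, which upper-bounds the treewidth. For the lower bound, the 5 vertices {1, 5, 8, 9, 10} are pairwise adjacent, and any tree decomposition puts a clique entirely inside one bag — forcing width ≥ 4. Combining the bounds, tw(G) = 4.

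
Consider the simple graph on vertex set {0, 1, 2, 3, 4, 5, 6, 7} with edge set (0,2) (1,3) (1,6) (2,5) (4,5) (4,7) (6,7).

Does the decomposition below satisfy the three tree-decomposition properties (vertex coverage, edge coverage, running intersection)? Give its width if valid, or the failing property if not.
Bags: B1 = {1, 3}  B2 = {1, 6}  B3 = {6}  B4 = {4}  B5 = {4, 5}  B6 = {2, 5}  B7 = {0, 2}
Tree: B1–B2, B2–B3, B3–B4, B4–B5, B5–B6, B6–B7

No — vertex 7 appears in no bag.

A tree decomposition must satisfy three properties: every vertex lies in some bag; for every edge, both endpoints lie together in some bag; and for every vertex, the bags containing it form a connected subtree. Here vertex 7 appears in no bag, so the decomposition is invalid.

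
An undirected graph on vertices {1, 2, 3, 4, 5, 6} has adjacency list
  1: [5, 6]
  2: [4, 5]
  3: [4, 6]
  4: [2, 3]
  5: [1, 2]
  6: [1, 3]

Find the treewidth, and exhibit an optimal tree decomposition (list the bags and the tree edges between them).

Treewidth 2.
Bags: B1 = {1, 3, 6}  B2 = {1, 3, 4}  B3 = {1, 2, 4}  B4 = {1, 2, 5}
Tree: B1–B2, B2–B3, B3–B4

Every bag has size at most 3, so the width is 3 − 1 = 2 and tw(G) ≤ 2. Since 1–6–3–4–2–5–1 is a cycle in G, G is not acyclic. Forests are exactly the graphs of treewidth ≤ 1, so tw(G) ≥ 2. The upper and lower bounds meet at 2, so that is the treewidth.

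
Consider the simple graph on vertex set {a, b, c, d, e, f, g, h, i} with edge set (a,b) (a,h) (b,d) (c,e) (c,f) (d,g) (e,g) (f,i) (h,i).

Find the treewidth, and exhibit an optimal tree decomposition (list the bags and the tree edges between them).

Treewidth 2.
One such decomposition:
Bags: B1 = {b, d, g}  B2 = {b, e, g}  B3 = {b, c, e}  B4 = {b, c, f}  B5 = {b, f, i}  B6 = {b, h, i}  B7 = {a, b, h}
Tree: B1–B2, B2–B3, B3–B4, B4–B5, B5–B6, B6–B7

The largest bag has 3 vertices, giving width 2; this decomposition certifies tw(G) ≤ 2. Since b–d–g–e–c–f–i–h–a–b is a cycle in G, G is not acyclic. Forests are exactly the graphs of treewidth ≤ 1, so tw(G) ≥ 2. The upper and lower bounds meet at 2, so that is the treewidth.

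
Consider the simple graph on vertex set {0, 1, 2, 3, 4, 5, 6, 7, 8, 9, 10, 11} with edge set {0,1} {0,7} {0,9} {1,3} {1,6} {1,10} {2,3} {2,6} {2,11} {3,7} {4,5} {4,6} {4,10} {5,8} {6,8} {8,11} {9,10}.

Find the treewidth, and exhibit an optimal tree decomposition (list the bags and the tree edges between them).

Each bag holds 4 vertices, so the decomposition has width 3, which upper-bounds the treewidth. For the lower bound: the 4 vertex sets {0,7,9}, {10}, {1}, {2,3,4,6} are disjoint, each induces a connected subgraph, and every pair is joined by at least one edge of G. Contracting each set to a single vertex therefore yields K_{4} as a minor, and since treewidth is minor-monotone, tw(G) ≥ tw(K_{4}) = 3. Combining the bounds, tw(G) = 3.

Treewidth 3.
One such decomposition:
Bags: B1 = {0, 7, 9, 10}  B2 = {0, 1, 7, 10}  B3 = {1, 3, 7, 10}  B4 = {1, 3, 4, 10}  B5 = {1, 3, 4, 6}  B6 = {2, 3, 4, 6}  B7 = {2, 4, 5, 6}  B8 = {2, 5, 6, 8}  B9 = {2, 5, 8, 11}
Tree: B1–B2, B2–B3, B3–B4, B4–B5, B5–B6, B6–B7, B7–B8, B8–B9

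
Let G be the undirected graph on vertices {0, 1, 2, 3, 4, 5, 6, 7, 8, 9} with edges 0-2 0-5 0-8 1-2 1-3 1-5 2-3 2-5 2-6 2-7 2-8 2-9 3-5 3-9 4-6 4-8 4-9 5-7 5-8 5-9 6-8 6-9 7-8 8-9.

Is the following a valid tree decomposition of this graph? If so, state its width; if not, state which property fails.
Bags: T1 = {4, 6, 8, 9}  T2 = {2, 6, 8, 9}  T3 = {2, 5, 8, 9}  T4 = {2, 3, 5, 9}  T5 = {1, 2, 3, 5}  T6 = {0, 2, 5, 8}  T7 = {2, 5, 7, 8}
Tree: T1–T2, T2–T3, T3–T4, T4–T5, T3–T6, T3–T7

Vertex coverage: the bags together contain {0, 1, 2, 3, 4, 5, 6, 7, 8, 9}, the full vertex set. Edge coverage: each edge of G has both endpoints in at least one bag. Running intersection: for every vertex, the bags containing it form a connected subtree. All three properties hold, so this is a valid tree decomposition of width max|bag| − 1 = 3, and hence tw(G) ≤ 3.

Yes; width 3.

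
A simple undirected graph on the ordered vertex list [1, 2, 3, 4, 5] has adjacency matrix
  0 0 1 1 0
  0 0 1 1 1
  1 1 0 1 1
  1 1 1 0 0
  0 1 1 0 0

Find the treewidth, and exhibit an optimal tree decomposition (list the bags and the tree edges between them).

Treewidth 2.
One such decomposition:
Bags: B1 = {1, 3, 4}  B2 = {2, 3, 4}  B3 = {2, 3, 5}
Tree: B1–B2, B2–B3

The largest bag has 3 vertices, giving width 2; this decomposition certifies tw(G) ≤ 2. Conversely, {1, 3, 4} is a clique of size 3, and the vertices of any clique must share a bag in every tree decomposition; so some bag has ≥ 3 vertices and tw(G) ≥ 2. The upper and lower bounds meet at 2, so that is the treewidth.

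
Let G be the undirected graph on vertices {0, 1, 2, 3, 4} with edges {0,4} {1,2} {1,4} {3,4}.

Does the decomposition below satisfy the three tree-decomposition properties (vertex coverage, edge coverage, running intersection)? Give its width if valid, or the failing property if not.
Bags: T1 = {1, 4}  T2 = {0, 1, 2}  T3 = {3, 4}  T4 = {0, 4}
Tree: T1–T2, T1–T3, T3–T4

No — bags containing vertex 0 are not connected in the tree.

A tree decomposition must satisfy three properties: every vertex lies in some bag; for every edge, both endpoints lie together in some bag; and for every vertex, the bags containing it form a connected subtree. Here bags containing vertex 0 are not connected in the tree, so the decomposition is invalid.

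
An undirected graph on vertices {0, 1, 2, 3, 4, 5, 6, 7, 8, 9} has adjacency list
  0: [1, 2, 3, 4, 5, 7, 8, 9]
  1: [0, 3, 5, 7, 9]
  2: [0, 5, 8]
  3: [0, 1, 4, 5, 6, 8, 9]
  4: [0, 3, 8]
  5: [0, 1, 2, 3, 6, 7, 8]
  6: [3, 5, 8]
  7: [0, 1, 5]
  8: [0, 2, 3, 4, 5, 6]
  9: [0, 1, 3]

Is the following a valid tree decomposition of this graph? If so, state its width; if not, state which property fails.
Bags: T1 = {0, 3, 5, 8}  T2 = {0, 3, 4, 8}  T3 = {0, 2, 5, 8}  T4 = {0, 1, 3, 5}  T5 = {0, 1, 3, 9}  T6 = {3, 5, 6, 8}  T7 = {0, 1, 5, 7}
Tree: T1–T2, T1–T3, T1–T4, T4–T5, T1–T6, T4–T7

Checking the three conditions: (i) the bags cover all of {0, 1, 2, 3, 4, 5, 6, 7, 8, 9}; (ii) for each edge, some bag contains both endpoints; (iii) the bags containing any fixed vertex form a subtree. All hold, so the decomposition is valid with width 4 − 1 = 3.

Yes; width 3.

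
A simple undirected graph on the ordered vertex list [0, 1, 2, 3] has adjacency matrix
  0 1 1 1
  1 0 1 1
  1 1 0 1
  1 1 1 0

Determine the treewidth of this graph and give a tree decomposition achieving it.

A single bag containing all 4 vertices is trivially a valid decomposition of width 3. On the other hand G contains the 4-clique {0, 1, 2, 3}. A clique must lie in a single bag of any decomposition, so no decomposition can have width below 3. The upper and lower bounds meet at 3, so that is the treewidth.

Treewidth 3.
One optimal decomposition is:
Bags: B1 = {0, 1, 2, 3}
Tree: (single bag)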